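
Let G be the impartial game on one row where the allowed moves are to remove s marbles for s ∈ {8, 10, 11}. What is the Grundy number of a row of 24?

0

Grundy values for subtraction set {8, 10, 11}:
k:     0  1  2  3  4  5  6  7  8  9 10 11 12 13 14 15 16 17 18 19 20 21 22 23 24
g(k):  0  0  0  0  0  0  0  0  1  1  1  1  1  1  1  1  2  2  2  0  0  0  0  0  0
So g(24) = 0.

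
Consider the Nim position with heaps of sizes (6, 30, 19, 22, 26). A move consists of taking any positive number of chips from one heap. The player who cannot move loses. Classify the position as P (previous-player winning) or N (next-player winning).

N-position

Write each in binary and XOR column by column:
  00110  (6)
  11110  (30)
  10011  (19)
  10110  (22)
  11010  (26)
  -----
  00111  (7)
The nim-sum is 7 ≠ 0, so this is an N-position: the player to move can win.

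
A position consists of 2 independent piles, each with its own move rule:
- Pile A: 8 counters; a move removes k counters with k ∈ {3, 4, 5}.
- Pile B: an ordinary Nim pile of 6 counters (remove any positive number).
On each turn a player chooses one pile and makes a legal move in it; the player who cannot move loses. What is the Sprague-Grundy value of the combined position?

6

For pile A, compute g(0), g(1), … with moves {3, 4, 5}:
k:     0  1  2  3  4  5  6  7  8
g(k):  0  0  0  1  1  1  2  2  0
So g(8) = 0.
Pile B is a plain Nim pile of size 6, so its Grundy value is 6.
The value of a disjunctive sum is the nim-sum of the parts.
Combined value = 0 ⊕ 6 = 6.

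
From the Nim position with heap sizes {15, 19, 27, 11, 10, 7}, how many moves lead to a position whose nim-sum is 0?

5

Compute the nim-sum pairwise:
15 ⊕ 19 = 28
28 ⊕ 27 = 7
7 ⊕ 11 = 12
12 ⊕ 10 = 6
6 ⊕ 7 = 1
The overall nim-sum is X = 1. A heap of size p has a winning move iff p XOR X < p (reduce it to p XOR X).
  15: 15 XOR 1 = 14 < 15 — winning move (to 14).
  19: 19 XOR 1 = 18 < 19 — winning move (to 18).
  27: 27 XOR 1 = 26 < 27 — winning move (to 26).
  11: 11 XOR 1 = 10 < 11 — winning move (to 10).
  10: 10 XOR 1 = 11 ≥ 10 — no move.
  7: 7 XOR 1 = 6 < 7 — winning move (to 6).
That gives 5 winning moves.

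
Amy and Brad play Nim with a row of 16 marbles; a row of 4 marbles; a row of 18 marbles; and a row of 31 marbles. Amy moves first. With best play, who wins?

Amy wins

In binary:
  10000  (16)
  00100  (4)
  10010  (18)
  11111  (31)
  -----
  11001  (25)
The nim-sum is 25 ≠ 0, so this is an N-position: the player to move can win; Amy has a winning move.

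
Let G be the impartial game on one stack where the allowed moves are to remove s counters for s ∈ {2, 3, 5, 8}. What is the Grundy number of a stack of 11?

0

Grundy values for subtraction set {2, 3, 5, 8}:
g(0) = mex{} = 0
g(1) = mex{} = 0
g(2) = mex{0} = 1
g(3) = mex{0} = 1
g(4) = mex{0,1} = 2
g(5) = mex{0,1} = 2
g(6) = mex{0,1,2} = 3
g(7) = mex{1,2} = 0
g(8) = mex{0,1,2,3} = 4
g(9) = mex{0,2,3} = 1
g(10) = mex{0,1,2,4} = 3
g(11) = mex{1,3,4} = 0
So g(11) = 0.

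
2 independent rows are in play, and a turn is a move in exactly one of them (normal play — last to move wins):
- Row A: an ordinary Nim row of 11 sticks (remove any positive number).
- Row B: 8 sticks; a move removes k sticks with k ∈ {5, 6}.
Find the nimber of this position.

Row A is a plain Nim row of size 11, so its Grundy value is 11.
For row B, compute g(0), g(1), … with moves {5, 6}:
k:     0  1  2  3  4  5  6  7  8
g(k):  0  0  0  0  0  1  1  1  1
So g(8) = 1.
The value of a disjunctive sum is the nim-sum of the parts.
Combined value = 11 ⊕ 1 = 10.

10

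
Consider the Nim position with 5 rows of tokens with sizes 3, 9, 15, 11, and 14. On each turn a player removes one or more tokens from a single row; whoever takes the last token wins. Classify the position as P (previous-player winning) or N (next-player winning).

P-position

Bitwise XOR of the heap sizes:
  0011  (3)
  1001  (9)
  1111  (15)
  1011  (11)
  1110  (14)
  ----
  0000  (0)
The nim-sum is 0, so this is a P-position: the player to move is in a losing position under optimal play.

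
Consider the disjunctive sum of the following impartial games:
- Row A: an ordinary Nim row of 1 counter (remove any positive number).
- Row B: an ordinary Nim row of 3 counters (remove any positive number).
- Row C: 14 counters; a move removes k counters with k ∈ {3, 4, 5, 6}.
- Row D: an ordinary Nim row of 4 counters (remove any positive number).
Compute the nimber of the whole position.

Row A is a plain Nim row of size 1, so its Grundy value is 1.
Row B is a plain Nim row of size 3, so its Grundy value is 3.
Build the Grundy sequence for row C with g(k) = mex{g(k−s) : s ∈ {3, 4, 5, 6}, s ≤ k}:
g(0) = mex{} = 0
g(1) = mex{} = 0
g(2) = mex{} = 0
g(3) = mex{0} = 1
g(4) = mex{0} = 1
g(5) = mex{0} = 1
g(6) = mex{0,1} = 2
g(7) = mex{0,1} = 2
g(8) = mex{0,1} = 2
g(9) = mex{1,2} = 0
g(10) = mex{1,2} = 0
g(11) = mex{1,2} = 0
g(12) = mex{0,2} = 1
g(13) = mex{0,2} = 1
g(14) = mex{0,2} = 1
So g(14) = 1.
Row D is a plain Nim row of size 4, so its Grundy value is 4.
By the Sprague-Grundy theorem, the Grundy value of a sum of independent games is the XOR of the component values.
Combined value = 1 ⊕ 3 ⊕ 1 ⊕ 4 = 7.

7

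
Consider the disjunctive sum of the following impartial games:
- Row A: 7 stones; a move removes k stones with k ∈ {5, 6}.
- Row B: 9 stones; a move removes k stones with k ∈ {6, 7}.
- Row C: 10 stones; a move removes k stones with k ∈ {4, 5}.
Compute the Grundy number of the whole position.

Grundy values for row A (subtraction set {5, 6}):
k:     0  1  2  3  4  5  6  7
g(k):  0  0  0  0  0  1  1  1
So g(7) = 1.
Build the Grundy sequence for row B with g(k) = mex{g(k−s) : s ∈ {6, 7}, s ≤ k}:
k:     0  1  2  3  4  5  6  7  8  9
g(k):  0  0  0  0  0  0  1  1  1  1
So g(9) = 1.
For row C, compute g(0), g(1), … with moves {4, 5}:
k:     0  1  2  3  4  5  6  7  8  9 10
g(k):  0  0  0  0  1  1  1  1  2  0  0
So g(10) = 0.
The value of a disjunctive sum is the nim-sum of the parts.
Combined value = 1 XOR 1 XOR 0 = 0.

0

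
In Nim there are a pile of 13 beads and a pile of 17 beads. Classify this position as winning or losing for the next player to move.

Winning position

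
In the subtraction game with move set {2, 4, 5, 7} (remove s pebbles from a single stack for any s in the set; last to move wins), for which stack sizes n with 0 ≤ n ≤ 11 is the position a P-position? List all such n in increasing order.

0, 1, 9, 10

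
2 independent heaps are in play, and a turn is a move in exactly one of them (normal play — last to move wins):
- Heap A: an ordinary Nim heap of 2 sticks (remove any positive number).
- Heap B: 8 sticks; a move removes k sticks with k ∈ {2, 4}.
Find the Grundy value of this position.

3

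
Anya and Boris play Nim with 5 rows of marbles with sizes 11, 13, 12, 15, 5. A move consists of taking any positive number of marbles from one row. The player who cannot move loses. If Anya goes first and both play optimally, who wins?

Boris wins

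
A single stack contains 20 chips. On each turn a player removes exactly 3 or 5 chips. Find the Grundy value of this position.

1

Compute g(0), g(1), … for moves {3, 5}:
k:     0  1  2  3  4  5  6  7  8  9 10 11 12 13 14 15 16 17 18 19 20
g(k):  0  0  0  1  1  1  2  2  0  0  0  1  1  1  2  2  0  0  0  1  1
So g(20) = 1.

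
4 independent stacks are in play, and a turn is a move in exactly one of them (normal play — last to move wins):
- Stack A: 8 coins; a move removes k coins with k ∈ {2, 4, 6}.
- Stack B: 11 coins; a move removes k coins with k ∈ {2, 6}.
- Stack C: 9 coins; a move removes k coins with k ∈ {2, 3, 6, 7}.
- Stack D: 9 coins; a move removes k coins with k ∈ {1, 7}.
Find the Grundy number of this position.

0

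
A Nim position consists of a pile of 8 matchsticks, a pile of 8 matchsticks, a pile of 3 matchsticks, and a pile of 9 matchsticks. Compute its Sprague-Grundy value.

10

Nim-sum: 8 ^ 8 ^ 3 ^ 9 = 10.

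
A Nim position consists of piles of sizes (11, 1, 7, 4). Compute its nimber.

9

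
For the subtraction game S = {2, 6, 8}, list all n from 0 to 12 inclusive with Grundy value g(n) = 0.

0, 1, 4, 5

Build the Grundy sequence with g(k) = mex{g(k−s) : s ∈ {2, 6, 8}, s ≤ k}:
k:     0  1  2  3  4  5  6  7  8  9 10 11 12
g(k):  0  0  1  1  0  0  1  1  2  2  3  3  2
The P-positions (g = 0) in 0..12 are 0, 1, 4, 5.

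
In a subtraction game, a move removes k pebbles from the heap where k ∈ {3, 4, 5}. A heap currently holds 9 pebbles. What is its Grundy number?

Compute g(0), g(1), … for moves {3, 4, 5}:
k:     0  1  2  3  4  5  6  7  8  9
g(k):  0  0  0  1  1  1  2  2  0  0
So g(9) = 0.

0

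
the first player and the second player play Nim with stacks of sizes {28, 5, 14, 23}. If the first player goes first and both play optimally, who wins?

the second player wins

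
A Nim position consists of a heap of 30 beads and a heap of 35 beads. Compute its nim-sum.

61

Write each in binary and XOR column by column:
  011110  (30)
  100011  (35)
  ------
  111101  (61)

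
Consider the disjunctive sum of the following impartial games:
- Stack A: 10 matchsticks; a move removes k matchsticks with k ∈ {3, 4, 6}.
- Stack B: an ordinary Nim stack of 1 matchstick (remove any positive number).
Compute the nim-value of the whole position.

1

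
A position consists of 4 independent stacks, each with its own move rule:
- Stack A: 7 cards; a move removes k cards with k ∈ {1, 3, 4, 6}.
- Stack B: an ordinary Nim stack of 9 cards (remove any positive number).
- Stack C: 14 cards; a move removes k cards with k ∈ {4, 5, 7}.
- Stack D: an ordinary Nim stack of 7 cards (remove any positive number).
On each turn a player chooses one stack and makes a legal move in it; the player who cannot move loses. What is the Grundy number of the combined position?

Grundy values for stack A (subtraction set {1, 3, 4, 6}):
k:     0  1  2  3  4  5  6  7
g(k):  0  1  0  1  2  3  2  0
So g(7) = 0.
Stack B is a plain Nim stack of size 9, so its Grundy value is 9.
For stack C, compute g(0), g(1), … with moves {4, 5, 7}:
k:     0  1  2  3  4  5  6  7  8  9 10 11 12 13 14
g(k):  0  0  0  0  1  1  1  1  2  2  2  0  0  0  0
So g(14) = 0.
Stack D is a plain Nim stack of size 7, so its Grundy value is 7.
By the Sprague-Grundy theorem, the Grundy value of a sum of independent games is the XOR of the component values.
Combined value = 0 ⊕ 9 ⊕ 0 ⊕ 7 = 14.

14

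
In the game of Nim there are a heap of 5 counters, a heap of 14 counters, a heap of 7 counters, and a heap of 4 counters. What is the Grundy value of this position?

Bitwise XOR of the heap sizes:
  0101  (5)
  1110  (14)
  0111  (7)
  0100  (4)
  ----
  1000  (8)

8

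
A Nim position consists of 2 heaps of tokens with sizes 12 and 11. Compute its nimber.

7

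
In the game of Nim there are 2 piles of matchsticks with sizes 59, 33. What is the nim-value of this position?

Compute the nim-sum pairwise:
59 XOR 33 = 26

26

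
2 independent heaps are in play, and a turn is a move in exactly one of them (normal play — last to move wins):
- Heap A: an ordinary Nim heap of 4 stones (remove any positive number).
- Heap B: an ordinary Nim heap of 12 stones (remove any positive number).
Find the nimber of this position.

8

Heap A is a plain Nim heap of size 4, so its Grundy value is 4.
Heap B is a plain Nim heap of size 12, so its Grundy value is 12.
By the Sprague-Grundy theorem, the Grundy value of a sum of independent games is the XOR of the component values.
Combined value = 4 ⊕ 12 = 8.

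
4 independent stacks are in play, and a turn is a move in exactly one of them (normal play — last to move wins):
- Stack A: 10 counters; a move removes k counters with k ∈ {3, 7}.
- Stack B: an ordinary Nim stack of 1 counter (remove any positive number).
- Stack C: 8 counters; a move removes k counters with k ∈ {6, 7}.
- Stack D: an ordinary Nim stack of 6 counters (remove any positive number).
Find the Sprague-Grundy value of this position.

6

Build the Grundy sequence for stack A with g(k) = mex{g(k−s) : s ∈ {3, 7}, s ≤ k}:
k:     0  1  2  3  4  5  6  7  8  9 10
g(k):  0  0  0  1  1  1  0  2  2  1  0
So g(10) = 0.
Stack B is a plain Nim stack of size 1, so its Grundy value is 1.
Build the Grundy sequence for stack C with g(k) = mex{g(k−s) : s ∈ {6, 7}, s ≤ k}:
k:     0  1  2  3  4  5  6  7  8
g(k):  0  0  0  0  0  0  1  1  1
So g(8) = 1.
Stack D is a plain Nim stack of size 6, so its Grundy value is 6.
By the Sprague-Grundy theorem, the Grundy value of a sum of independent games is the XOR of the component values.
Combined value = 0 XOR 1 XOR 1 XOR 6 = 6.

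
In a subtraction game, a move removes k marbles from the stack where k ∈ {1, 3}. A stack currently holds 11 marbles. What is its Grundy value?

1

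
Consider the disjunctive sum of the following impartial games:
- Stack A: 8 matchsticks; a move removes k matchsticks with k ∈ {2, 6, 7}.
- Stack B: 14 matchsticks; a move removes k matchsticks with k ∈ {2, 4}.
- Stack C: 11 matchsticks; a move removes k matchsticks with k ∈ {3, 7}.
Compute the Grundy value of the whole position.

3

For stack A, compute g(0), g(1), … with moves {2, 6, 7}:
g(0) = mex{} = 0
g(1) = mex{} = 0
g(2) = mex{0} = 1
g(3) = mex{0} = 1
g(4) = mex{1} = 0
g(5) = mex{1} = 0
g(6) = mex{0} = 1
g(7) = mex{0} = 1
g(8) = mex{0,1} = 2
So g(8) = 2.
Build the Grundy sequence for stack B with g(k) = mex{g(k−s) : s ∈ {2, 4}, s ≤ k}:
g(0) = mex{} = 0
g(1) = mex{} = 0
g(2) = mex{0} = 1
g(3) = mex{0} = 1
g(4) = mex{0,1} = 2
g(5) = mex{0,1} = 2
g(6) = mex{1,2} = 0
g(7) = mex{1,2} = 0
g(8) = mex{0,2} = 1
g(9) = mex{0,2} = 1
g(10) = mex{0,1} = 2
g(11) = mex{0,1} = 2
g(12) = mex{1,2} = 0
g(13) = mex{1,2} = 0
g(14) = mex{0,2} = 1
So g(14) = 1.
Build the Grundy sequence for stack C with g(k) = mex{g(k−s) : s ∈ {3, 7}, s ≤ k}:
k:     0  1  2  3  4  5  6  7  8  9 10 11
g(k):  0  0  0  1  1  1  0  2  2  1  0  0
So g(11) = 0.
By the Sprague-Grundy theorem, the Grundy value of a sum of independent games is the XOR of the component values.
Combined value = 2 XOR 1 XOR 0 = 3.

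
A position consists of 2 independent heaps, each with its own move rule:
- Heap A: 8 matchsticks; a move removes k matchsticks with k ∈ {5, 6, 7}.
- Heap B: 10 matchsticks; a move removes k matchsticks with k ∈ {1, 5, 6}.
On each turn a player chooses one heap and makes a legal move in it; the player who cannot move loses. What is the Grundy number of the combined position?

3

Build the Grundy sequence for heap A with g(k) = mex{g(k−s) : s ∈ {5, 6, 7}, s ≤ k}:
k:     0  1  2  3  4  5  6  7  8
g(k):  0  0  0  0  0  1  1  1  1
So g(8) = 1.
Grundy values for heap B (subtraction set {1, 5, 6}):
k:     0  1  2  3  4  5  6  7  8  9 10
g(k):  0  1  0  1  0  1  2  3  2  3  2
So g(10) = 2.
The value of a disjunctive sum is the nim-sum of the parts.
Combined value = 1 XOR 2 = 3.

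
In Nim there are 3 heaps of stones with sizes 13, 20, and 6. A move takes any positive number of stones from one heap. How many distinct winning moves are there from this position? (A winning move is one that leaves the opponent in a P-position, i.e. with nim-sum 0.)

1

In binary:
  01101  (13)
  10100  (20)
  00110  (6)
  -----
  11111  (31)
The overall nim-sum is X = 31. A heap of size p has a winning move iff p XOR X < p (reduce it to p XOR X).
  13: 13 XOR 31 = 18 ≥ 13 — no move.
  20: 20 XOR 31 = 11 < 20 — winning move (to 11).
  6: 6 XOR 31 = 25 ≥ 6 — no move.
That gives 1 winning move.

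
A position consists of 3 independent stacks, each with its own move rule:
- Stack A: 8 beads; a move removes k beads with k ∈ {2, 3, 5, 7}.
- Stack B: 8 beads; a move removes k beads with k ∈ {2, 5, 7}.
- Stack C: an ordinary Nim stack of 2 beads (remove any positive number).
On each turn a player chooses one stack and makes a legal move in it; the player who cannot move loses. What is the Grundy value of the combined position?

4

For stack A, compute g(0), g(1), … with moves {2, 3, 5, 7}:
g(0) = mex{} = 0
g(1) = mex{} = 0
g(2) = mex{0} = 1
g(3) = mex{0} = 1
g(4) = mex{0,1} = 2
g(5) = mex{0,1} = 2
g(6) = mex{0,1,2} = 3
g(7) = mex{0,1,2} = 3
g(8) = mex{0,1,2,3} = 4
So g(8) = 4.
Build the Grundy sequence for stack B with g(k) = mex{g(k−s) : s ∈ {2, 5, 7}, s ≤ k}:
k:     0  1  2  3  4  5  6  7  8
g(k):  0  0  1  1  0  2  1  3  2
So g(8) = 2.
Stack C is a plain Nim stack of size 2, so its Grundy value is 2.
By the Sprague-Grundy theorem, the Grundy value of a sum of independent games is the XOR of the component values.
Combined value = 4 XOR 2 XOR 2 = 4.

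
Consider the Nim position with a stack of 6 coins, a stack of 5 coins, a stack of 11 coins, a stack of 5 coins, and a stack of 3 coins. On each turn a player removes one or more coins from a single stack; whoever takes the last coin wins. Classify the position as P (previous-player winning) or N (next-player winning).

N-position

Compute the nim-sum pairwise:
6 ^ 5 = 3
3 ^ 11 = 8
8 ^ 5 = 13
13 ^ 3 = 14
The nim-sum is 14 ≠ 0, so this is an N-position: the player to move can win.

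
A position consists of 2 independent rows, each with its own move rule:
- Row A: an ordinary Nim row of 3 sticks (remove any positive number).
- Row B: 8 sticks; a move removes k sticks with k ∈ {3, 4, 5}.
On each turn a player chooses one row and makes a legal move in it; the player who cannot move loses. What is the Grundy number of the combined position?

3

Row A is a plain Nim row of size 3, so its Grundy value is 3.
For row B, compute g(0), g(1), … with moves {3, 4, 5}:
k:     0  1  2  3  4  5  6  7  8
g(k):  0  0  0  1  1  1  2  2  0
So g(8) = 0.
The value of a disjunctive sum is the nim-sum of the parts.
Combined value = 3 ⊕ 0 = 3.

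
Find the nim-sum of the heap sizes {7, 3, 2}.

6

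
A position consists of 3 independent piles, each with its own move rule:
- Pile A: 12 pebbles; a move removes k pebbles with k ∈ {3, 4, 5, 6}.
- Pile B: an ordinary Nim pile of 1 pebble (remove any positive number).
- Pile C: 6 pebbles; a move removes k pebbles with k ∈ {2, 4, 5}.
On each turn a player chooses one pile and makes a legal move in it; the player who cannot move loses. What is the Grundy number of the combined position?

3

Build the Grundy sequence for pile A with g(k) = mex{g(k−s) : s ∈ {3, 4, 5, 6}, s ≤ k}:
g(0) = mex{} = 0
g(1) = mex{} = 0
g(2) = mex{} = 0
g(3) = mex{0} = 1
g(4) = mex{0} = 1
g(5) = mex{0} = 1
g(6) = mex{0,1} = 2
g(7) = mex{0,1} = 2
g(8) = mex{0,1} = 2
g(9) = mex{1,2} = 0
g(10) = mex{1,2} = 0
g(11) = mex{1,2} = 0
g(12) = mex{0,2} = 1
So g(12) = 1.
Pile B is a plain Nim pile of size 1, so its Grundy value is 1.
Grundy values for pile C (subtraction set {2, 4, 5}):
g(0) = mex{} = 0
g(1) = mex{} = 0
g(2) = mex{0} = 1
g(3) = mex{0} = 1
g(4) = mex{0,1} = 2
g(5) = mex{0,1} = 2
g(6) = mex{0,1,2} = 3
So g(6) = 3.
The value of a disjunctive sum is the nim-sum of the parts.
Combined value = 1 XOR 1 XOR 3 = 3.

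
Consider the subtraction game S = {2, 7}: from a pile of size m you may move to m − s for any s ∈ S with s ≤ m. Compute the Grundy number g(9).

0

Build the Grundy sequence with g(k) = mex{g(k−s) : s ∈ {2, 7}, s ≤ k}:
k:     0  1  2  3  4  5  6  7  8  9
g(k):  0  0  1  1  0  0  1  1  2  0
So g(9) = 0.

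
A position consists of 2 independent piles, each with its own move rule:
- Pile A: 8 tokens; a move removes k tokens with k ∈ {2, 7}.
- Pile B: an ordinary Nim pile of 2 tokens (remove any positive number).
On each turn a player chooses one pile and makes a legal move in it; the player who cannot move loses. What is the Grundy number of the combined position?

0

For pile A, compute g(0), g(1), … with moves {2, 7}:
g(0) = mex{} = 0
g(1) = mex{} = 0
g(2) = mex{0} = 1
g(3) = mex{0} = 1
g(4) = mex{1} = 0
g(5) = mex{1} = 0
g(6) = mex{0} = 1
g(7) = mex{0} = 1
g(8) = mex{0,1} = 2
So g(8) = 2.
Pile B is a plain Nim pile of size 2, so its Grundy value is 2.
By the Sprague-Grundy theorem, the Grundy value of a sum of independent games is the XOR of the component values.
Combined value = 2 ⊕ 2 = 0.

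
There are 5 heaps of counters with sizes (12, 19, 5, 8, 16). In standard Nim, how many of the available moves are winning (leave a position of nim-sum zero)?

Nim-sum: 12 ^ 19 ^ 5 ^ 8 ^ 16 = 2.
The overall nim-sum is X = 2. A heap of size p has a winning move iff p XOR X < p (reduce it to p XOR X).
  12: 12 XOR 2 = 14 ≥ 12 — no move.
  19: 19 XOR 2 = 17 < 19 — winning move (to 17).
  5: 5 XOR 2 = 7 ≥ 5 — no move.
  8: 8 XOR 2 = 10 ≥ 8 — no move.
  16: 16 XOR 2 = 18 ≥ 16 — no move.
That gives 1 winning move.

1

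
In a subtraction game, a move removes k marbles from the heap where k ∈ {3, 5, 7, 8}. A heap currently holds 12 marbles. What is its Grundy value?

Grundy values for subtraction set {3, 5, 7, 8}:
g(0) = mex{} = 0
g(1) = mex{} = 0
g(2) = mex{} = 0
g(3) = mex{0} = 1
g(4) = mex{0} = 1
g(5) = mex{0} = 1
g(6) = mex{0,1} = 2
g(7) = mex{0,1} = 2
g(8) = mex{0,1} = 2
g(9) = mex{0,1,2} = 3
g(10) = mex{0,1,2} = 3
g(11) = mex{1,2} = 0
g(12) = mex{1,2,3} = 0
So g(12) = 0.

0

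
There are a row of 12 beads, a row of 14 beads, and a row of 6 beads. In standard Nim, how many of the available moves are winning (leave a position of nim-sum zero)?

Nim-sum: 12 XOR 14 XOR 6 = 4.
The overall nim-sum is X = 4. A row of size p has a winning move iff p XOR X < p (reduce it to p XOR X).
  12: 12 XOR 4 = 8 < 12 — winning move (to 8).
  14: 14 XOR 4 = 10 < 14 — winning move (to 10).
  6: 6 XOR 4 = 2 < 6 — winning move (to 2).
That gives 3 winning moves.

3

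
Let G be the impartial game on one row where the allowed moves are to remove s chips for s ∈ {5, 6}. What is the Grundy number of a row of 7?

1

Build the Grundy sequence with g(k) = mex{g(k−s) : s ∈ {5, 6}, s ≤ k}:
g(0) = mex{} = 0
g(1) = mex{} = 0
g(2) = mex{} = 0
g(3) = mex{} = 0
g(4) = mex{} = 0
g(5) = mex{0} = 1
g(6) = mex{0} = 1
g(7) = mex{0} = 1
So g(7) = 1.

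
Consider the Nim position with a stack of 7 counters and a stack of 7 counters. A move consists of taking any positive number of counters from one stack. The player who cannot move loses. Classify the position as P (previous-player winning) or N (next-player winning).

P-position

Nim-sum: 7 ^ 7 = 0.
The nim-sum is 0, so this is a P-position: the player to move is in a losing position under optimal play.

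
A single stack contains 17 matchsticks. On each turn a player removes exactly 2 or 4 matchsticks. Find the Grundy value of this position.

Grundy values for subtraction set {2, 4}:
k:     0  1  2  3  4  5  6  7  8  9 10 11 12 13 14 15 16 17
g(k):  0  0  1  1  2  2  0  0  1  1  2  2  0  0  1  1  2  2
So g(17) = 2.

2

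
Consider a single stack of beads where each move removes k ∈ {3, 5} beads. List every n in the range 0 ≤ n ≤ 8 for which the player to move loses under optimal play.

0, 1, 2, 8

Build the Grundy sequence with g(k) = mex{g(k−s) : s ∈ {3, 5}, s ≤ k}:
g(0) = mex{} = 0
g(1) = mex{} = 0
g(2) = mex{} = 0
g(3) = mex{0} = 1
g(4) = mex{0} = 1
g(5) = mex{0} = 1
g(6) = mex{0,1} = 2
g(7) = mex{0,1} = 2
g(8) = mex{1} = 0
The P-positions (g = 0) in 0..8 are 0, 1, 2, 8.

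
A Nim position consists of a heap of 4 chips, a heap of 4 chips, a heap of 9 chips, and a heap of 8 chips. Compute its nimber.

1

Compute the nim-sum pairwise:
4 ⊕ 4 = 0
0 ⊕ 9 = 9
9 ⊕ 8 = 1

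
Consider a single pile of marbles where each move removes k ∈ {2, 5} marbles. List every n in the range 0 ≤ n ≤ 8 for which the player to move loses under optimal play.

0, 1, 4, 7, 8

Compute g(0), g(1), … for moves {2, 5}:
k:     0  1  2  3  4  5  6  7  8
g(k):  0  0  1  1  0  2  1  0  0
The P-positions (g = 0) in 0..8 are 0, 1, 4, 7, 8.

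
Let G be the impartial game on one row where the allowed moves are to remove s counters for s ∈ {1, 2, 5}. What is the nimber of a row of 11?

2

Grundy values for subtraction set {1, 2, 5}:
g(0) = mex{} = 0
g(1) = mex{0} = 1
g(2) = mex{0,1} = 2
g(3) = mex{1,2} = 0
g(4) = mex{0,2} = 1
g(5) = mex{0,1} = 2
g(6) = mex{1,2} = 0
g(7) = mex{0,2} = 1
g(8) = mex{0,1} = 2
g(9) = mex{1,2} = 0
g(10) = mex{0,2} = 1
g(11) = mex{0,1} = 2
So g(11) = 2.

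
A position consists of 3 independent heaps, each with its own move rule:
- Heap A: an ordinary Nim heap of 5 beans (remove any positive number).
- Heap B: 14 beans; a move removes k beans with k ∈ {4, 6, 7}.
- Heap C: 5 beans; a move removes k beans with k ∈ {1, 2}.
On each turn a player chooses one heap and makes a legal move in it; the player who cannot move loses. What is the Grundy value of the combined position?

Heap A is a plain Nim heap of size 5, so its Grundy value is 5.
Grundy values for heap B (subtraction set {4, 6, 7}):
k:     0  1  2  3  4  5  6  7  8  9 10 11 12 13 14
g(k):  0  0  0  0  1  1  1  1  2  2  2  0  0  0  0
So g(14) = 0.
For heap C, compute g(0), g(1), … with moves {1, 2}:
k:     0  1  2  3  4  5
g(k):  0  1  2  0  1  2
So g(5) = 2.
The value of a disjunctive sum is the nim-sum of the parts.
Combined value = 5 XOR 0 XOR 2 = 7.

7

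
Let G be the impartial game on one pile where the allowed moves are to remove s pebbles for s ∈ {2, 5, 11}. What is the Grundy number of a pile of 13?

Compute g(0), g(1), … for moves {2, 5, 11}:
k:     0  1  2  3  4  5  6  7  8  9 10 11 12 13
g(k):  0  0  1  1  0  2  1  0  0  1  1  2  2  3
So g(13) = 3.

3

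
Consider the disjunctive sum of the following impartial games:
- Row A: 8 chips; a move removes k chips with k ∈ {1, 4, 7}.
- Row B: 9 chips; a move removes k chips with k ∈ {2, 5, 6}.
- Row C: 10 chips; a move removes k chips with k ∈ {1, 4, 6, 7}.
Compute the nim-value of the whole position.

For row A, compute g(0), g(1), … with moves {1, 4, 7}:
g(0) = mex{} = 0
g(1) = mex{0} = 1
g(2) = mex{1} = 0
g(3) = mex{0} = 1
g(4) = mex{0,1} = 2
g(5) = mex{1,2} = 0
g(6) = mex{0} = 1
g(7) = mex{0,1} = 2
g(8) = mex{1,2} = 0
So g(8) = 0.
Build the Grundy sequence for row B with g(k) = mex{g(k−s) : s ∈ {2, 5, 6}, s ≤ k}:
k:     0  1  2  3  4  5  6  7  8  9
g(k):  0  0  1  1  0  2  1  3  0  2
So g(9) = 2.
Grundy values for row C (subtraction set {1, 4, 6, 7}):
k:     0  1  2  3  4  5  6  7  8  9 10
g(k):  0  1  0  1  2  0  1  2  3  2  0
So g(10) = 0.
The value of a disjunctive sum is the nim-sum of the parts.
Combined value = 0 ⊕ 2 ⊕ 0 = 2.

2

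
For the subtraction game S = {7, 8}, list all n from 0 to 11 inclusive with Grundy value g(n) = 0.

0, 1, 2, 3, 4, 5, 6

Build the Grundy sequence with g(k) = mex{g(k−s) : s ∈ {7, 8}, s ≤ k}:
k:     0  1  2  3  4  5  6  7  8  9 10 11
g(k):  0  0  0  0  0  0  0  1  1  1  1  1
The P-positions (g = 0) in 0..11 are 0, 1, 2, 3, 4, 5, 6.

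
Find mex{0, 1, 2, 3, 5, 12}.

The values 0, 1, 2, 3 are all present; 4 is the first non-negative integer missing from the set.

4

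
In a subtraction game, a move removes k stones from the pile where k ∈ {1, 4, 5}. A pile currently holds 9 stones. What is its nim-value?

1

Grundy values for subtraction set {1, 4, 5}:
g(0) = mex{} = 0
g(1) = mex{0} = 1
g(2) = mex{1} = 0
g(3) = mex{0} = 1
g(4) = mex{0,1} = 2
g(5) = mex{0,1,2} = 3
g(6) = mex{0,1,3} = 2
g(7) = mex{0,1,2} = 3
g(8) = mex{1,2,3} = 0
g(9) = mex{0,2,3} = 1
So g(9) = 1.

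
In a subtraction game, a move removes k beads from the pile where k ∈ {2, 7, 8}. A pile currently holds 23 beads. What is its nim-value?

2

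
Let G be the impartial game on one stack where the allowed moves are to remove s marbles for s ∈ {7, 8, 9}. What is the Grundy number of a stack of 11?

Grundy values for subtraction set {7, 8, 9}:
k:     0  1  2  3  4  5  6  7  8  9 10 11
g(k):  0  0  0  0  0  0  0  1  1  1  1  1
So g(11) = 1.

1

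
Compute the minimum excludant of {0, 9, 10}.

0 is in the set but 1 is not, so the mex is 1.

1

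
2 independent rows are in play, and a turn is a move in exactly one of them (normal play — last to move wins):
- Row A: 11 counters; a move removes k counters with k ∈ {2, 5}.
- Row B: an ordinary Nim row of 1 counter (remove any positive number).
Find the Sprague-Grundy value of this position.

1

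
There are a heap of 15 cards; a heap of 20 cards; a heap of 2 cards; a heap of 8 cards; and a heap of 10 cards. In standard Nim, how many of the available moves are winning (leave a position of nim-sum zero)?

1

Nim-sum: 15 ⊕ 20 ⊕ 2 ⊕ 8 ⊕ 10 = 27.
The overall nim-sum is X = 27. A heap of size p has a winning move iff p XOR X < p (reduce it to p XOR X).
  15: 15 XOR 27 = 20 ≥ 15 — no move.
  20: 20 XOR 27 = 15 < 20 — winning move (to 15).
  2: 2 XOR 27 = 25 ≥ 2 — no move.
  8: 8 XOR 27 = 19 ≥ 8 — no move.
  10: 10 XOR 27 = 17 ≥ 10 — no move.
That gives 1 winning move.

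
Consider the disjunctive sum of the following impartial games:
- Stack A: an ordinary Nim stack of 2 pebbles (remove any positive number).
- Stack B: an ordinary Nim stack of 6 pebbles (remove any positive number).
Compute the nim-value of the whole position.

4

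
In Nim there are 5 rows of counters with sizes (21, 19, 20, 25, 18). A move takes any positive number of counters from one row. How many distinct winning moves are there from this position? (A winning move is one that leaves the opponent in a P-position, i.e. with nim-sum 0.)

Nim-sum: 21 ⊕ 19 ⊕ 20 ⊕ 25 ⊕ 18 = 25.
The overall nim-sum is X = 25. A row of size p has a winning move iff p XOR X < p (reduce it to p XOR X).
  21: 21 XOR 25 = 12 < 21 — winning move (to 12).
  19: 19 XOR 25 = 10 < 19 — winning move (to 10).
  20: 20 XOR 25 = 13 < 20 — winning move (to 13).
  25: 25 XOR 25 = 0 < 25 — winning move (to 0).
  18: 18 XOR 25 = 11 < 18 — winning move (to 11).
That gives 5 winning moves.

5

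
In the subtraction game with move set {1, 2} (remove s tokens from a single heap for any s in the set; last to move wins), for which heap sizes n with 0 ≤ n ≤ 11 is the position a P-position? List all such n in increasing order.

0, 3, 6, 9

Grundy values for subtraction set {1, 2}:
k:     0  1  2  3  4  5  6  7  8  9 10 11
g(k):  0  1  2  0  1  2  0  1  2  0  1  2
The P-positions (g = 0) in 0..11 are 0, 3, 6, 9.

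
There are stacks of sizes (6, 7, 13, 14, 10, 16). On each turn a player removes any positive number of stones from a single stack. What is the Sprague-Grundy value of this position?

Compute the nim-sum pairwise:
6 ⊕ 7 = 1
1 ⊕ 13 = 12
12 ⊕ 14 = 2
2 ⊕ 10 = 8
8 ⊕ 16 = 24

24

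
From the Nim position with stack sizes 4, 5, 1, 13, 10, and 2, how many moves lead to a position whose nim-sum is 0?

3

Nim-sum: 4 ⊕ 5 ⊕ 1 ⊕ 13 ⊕ 10 ⊕ 2 = 5.
The overall nim-sum is X = 5. A stack of size p has a winning move iff p XOR X < p (reduce it to p XOR X).
  4: 4 XOR 5 = 1 < 4 — winning move (to 1).
  5: 5 XOR 5 = 0 < 5 — winning move (to 0).
  1: 1 XOR 5 = 4 ≥ 1 — no move.
  13: 13 XOR 5 = 8 < 13 — winning move (to 8).
  10: 10 XOR 5 = 15 ≥ 10 — no move.
  2: 2 XOR 5 = 7 ≥ 2 — no move.
That gives 3 winning moves.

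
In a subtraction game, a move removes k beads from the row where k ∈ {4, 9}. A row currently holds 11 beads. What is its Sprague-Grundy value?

2

Grundy values for subtraction set {4, 9}:
g(0) = mex{} = 0
g(1) = mex{} = 0
g(2) = mex{} = 0
g(3) = mex{} = 0
g(4) = mex{0} = 1
g(5) = mex{0} = 1
g(6) = mex{0} = 1
g(7) = mex{0} = 1
g(8) = mex{1} = 0
g(9) = mex{0,1} = 2
g(10) = mex{0,1} = 2
g(11) = mex{0,1} = 2
So g(11) = 2.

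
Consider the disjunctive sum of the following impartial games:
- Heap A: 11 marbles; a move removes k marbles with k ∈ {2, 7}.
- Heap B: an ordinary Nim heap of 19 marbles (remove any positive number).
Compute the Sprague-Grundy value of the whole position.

Grundy values for heap A (subtraction set {2, 7}):
g(0) = mex{} = 0
g(1) = mex{} = 0
g(2) = mex{0} = 1
g(3) = mex{0} = 1
g(4) = mex{1} = 0
g(5) = mex{1} = 0
g(6) = mex{0} = 1
g(7) = mex{0} = 1
g(8) = mex{0,1} = 2
g(9) = mex{1} = 0
g(10) = mex{1,2} = 0
g(11) = mex{0} = 1
So g(11) = 1.
Heap B is a plain Nim heap of size 19, so its Grundy value is 19.
By the Sprague-Grundy theorem, the Grundy value of a sum of independent games is the XOR of the component values.
Combined value = 1 XOR 19 = 18.

18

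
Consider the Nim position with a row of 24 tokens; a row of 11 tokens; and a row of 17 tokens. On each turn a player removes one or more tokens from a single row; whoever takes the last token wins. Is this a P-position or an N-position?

N-position

Nim-sum: 24 ⊕ 11 ⊕ 17 = 2.
The nim-sum is 2 ≠ 0, so this is an N-position: the player to move can win.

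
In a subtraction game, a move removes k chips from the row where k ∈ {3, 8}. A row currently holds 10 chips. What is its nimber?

Compute g(0), g(1), … for moves {3, 8}:
k:     0  1  2  3  4  5  6  7  8  9 10
g(k):  0  0  0  1  1  1  0  0  2  1  1
So g(10) = 1.

1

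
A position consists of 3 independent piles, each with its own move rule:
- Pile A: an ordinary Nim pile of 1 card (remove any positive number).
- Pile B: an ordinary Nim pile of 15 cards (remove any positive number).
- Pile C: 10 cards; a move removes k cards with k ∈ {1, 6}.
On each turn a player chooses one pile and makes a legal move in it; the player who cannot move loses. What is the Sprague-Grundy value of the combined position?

15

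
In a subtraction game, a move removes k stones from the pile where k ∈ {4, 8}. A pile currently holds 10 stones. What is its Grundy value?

Build the Grundy sequence with g(k) = mex{g(k−s) : s ∈ {4, 8}, s ≤ k}:
g(0) = mex{} = 0
g(1) = mex{} = 0
g(2) = mex{} = 0
g(3) = mex{} = 0
g(4) = mex{0} = 1
g(5) = mex{0} = 1
g(6) = mex{0} = 1
g(7) = mex{0} = 1
g(8) = mex{0,1} = 2
g(9) = mex{0,1} = 2
g(10) = mex{0,1} = 2
So g(10) = 2.

2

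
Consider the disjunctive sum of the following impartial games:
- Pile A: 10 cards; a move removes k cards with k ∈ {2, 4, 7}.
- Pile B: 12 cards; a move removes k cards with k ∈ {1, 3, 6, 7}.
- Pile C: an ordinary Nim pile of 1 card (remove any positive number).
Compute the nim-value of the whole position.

3

For pile A, compute g(0), g(1), … with moves {2, 4, 7}:
g(0) = mex{} = 0
g(1) = mex{} = 0
g(2) = mex{0} = 1
g(3) = mex{0} = 1
g(4) = mex{0,1} = 2
g(5) = mex{0,1} = 2
g(6) = mex{1,2} = 0
g(7) = mex{0,1,2} = 3
g(8) = mex{0,2} = 1
g(9) = mex{1,2,3} = 0
g(10) = mex{0,1} = 2
So g(10) = 2.
Grundy values for pile B (subtraction set {1, 3, 6, 7}):
k:     0  1  2  3  4  5  6  7  8  9 10 11 12
g(k):  0  1  0  1  0  1  2  3  2  3  2  3  0
So g(12) = 0.
Pile C is a plain Nim pile of size 1, so its Grundy value is 1.
By the Sprague-Grundy theorem, the Grundy value of a sum of independent games is the XOR of the component values.
Combined value = 2 ⊕ 0 ⊕ 1 = 3.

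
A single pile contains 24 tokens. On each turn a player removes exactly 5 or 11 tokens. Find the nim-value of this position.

Compute g(0), g(1), … for moves {5, 11}:
k:     0  1  2  3  4  5  6  7  8  9 10 11 12 13 14 15 16 17 18 19 20 21 22 23 24
g(k):  0  0  0  0  0  1  1  1  1  1  0  2  2  2  2  1  0  0  0  0  0  1  1  1  1
So g(24) = 1.

1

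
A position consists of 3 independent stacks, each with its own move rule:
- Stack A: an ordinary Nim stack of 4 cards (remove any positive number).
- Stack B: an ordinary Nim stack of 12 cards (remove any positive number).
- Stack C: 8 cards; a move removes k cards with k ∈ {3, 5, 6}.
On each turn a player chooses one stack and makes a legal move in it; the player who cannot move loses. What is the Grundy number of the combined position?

10

Stack A is a plain Nim stack of size 4, so its Grundy value is 4.
Stack B is a plain Nim stack of size 12, so its Grundy value is 12.
For stack C, compute g(0), g(1), … with moves {3, 5, 6}:
g(0) = mex{} = 0
g(1) = mex{} = 0
g(2) = mex{} = 0
g(3) = mex{0} = 1
g(4) = mex{0} = 1
g(5) = mex{0} = 1
g(6) = mex{0,1} = 2
g(7) = mex{0,1} = 2
g(8) = mex{0,1} = 2
So g(8) = 2.
By the Sprague-Grundy theorem, the Grundy value of a sum of independent games is the XOR of the component values.
Combined value = 4 ⊕ 12 ⊕ 2 = 10.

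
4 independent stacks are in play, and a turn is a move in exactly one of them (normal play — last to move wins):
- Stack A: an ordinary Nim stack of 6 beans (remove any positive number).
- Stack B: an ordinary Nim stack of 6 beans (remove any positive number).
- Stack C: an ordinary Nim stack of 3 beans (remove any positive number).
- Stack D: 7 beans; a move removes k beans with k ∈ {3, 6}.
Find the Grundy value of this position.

Stack A is a plain Nim stack of size 6, so its Grundy value is 6.
Stack B is a plain Nim stack of size 6, so its Grundy value is 6.
Stack C is a plain Nim stack of size 3, so its Grundy value is 3.
Grundy values for stack D (subtraction set {3, 6}):
g(0) = mex{} = 0
g(1) = mex{} = 0
g(2) = mex{} = 0
g(3) = mex{0} = 1
g(4) = mex{0} = 1
g(5) = mex{0} = 1
g(6) = mex{0,1} = 2
g(7) = mex{0,1} = 2
So g(7) = 2.
By the Sprague-Grundy theorem, the Grundy value of a sum of independent games is the XOR of the component values.
Combined value = 6 XOR 6 XOR 3 XOR 2 = 1.

1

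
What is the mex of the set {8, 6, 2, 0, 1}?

3

The values 0, 1, 2 are all present; 3 is the first non-negative integer missing from the set.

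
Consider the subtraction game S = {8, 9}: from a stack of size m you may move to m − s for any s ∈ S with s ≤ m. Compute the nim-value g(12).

Grundy values for subtraction set {8, 9}:
g(0) = mex{} = 0
g(1) = mex{} = 0
g(2) = mex{} = 0
g(3) = mex{} = 0
g(4) = mex{} = 0
g(5) = mex{} = 0
g(6) = mex{} = 0
g(7) = mex{} = 0
g(8) = mex{0} = 1
g(9) = mex{0} = 1
g(10) = mex{0} = 1
g(11) = mex{0} = 1
g(12) = mex{0} = 1
So g(12) = 1.

1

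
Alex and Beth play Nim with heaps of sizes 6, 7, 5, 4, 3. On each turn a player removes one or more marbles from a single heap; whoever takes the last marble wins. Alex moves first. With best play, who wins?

Compute the nim-sum pairwise:
6 ⊕ 7 = 1
1 ⊕ 5 = 4
4 ⊕ 4 = 0
0 ⊕ 3 = 3
The nim-sum is 3 ≠ 0, so this is an N-position: the player to move can win; Alex has a winning move.

Alex wins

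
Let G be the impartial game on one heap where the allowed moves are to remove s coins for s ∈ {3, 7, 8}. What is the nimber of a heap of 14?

Build the Grundy sequence with g(k) = mex{g(k−s) : s ∈ {3, 7, 8}, s ≤ k}:
k:     0  1  2  3  4  5  6  7  8  9 10 11 12 13 14
g(k):  0  0  0  1  1  1  0  2  2  1  3  0  0  2  1
So g(14) = 1.

1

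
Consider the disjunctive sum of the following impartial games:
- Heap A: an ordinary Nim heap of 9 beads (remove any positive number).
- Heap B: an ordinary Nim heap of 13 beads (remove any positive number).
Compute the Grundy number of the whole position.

4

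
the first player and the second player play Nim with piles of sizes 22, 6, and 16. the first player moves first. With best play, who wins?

the second player wins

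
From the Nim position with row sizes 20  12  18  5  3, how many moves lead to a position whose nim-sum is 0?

1

Compute the nim-sum pairwise:
20 ⊕ 12 = 24
24 ⊕ 18 = 10
10 ⊕ 5 = 15
15 ⊕ 3 = 12
The overall nim-sum is X = 12. A row of size p has a winning move iff p XOR X < p (reduce it to p XOR X).
  20: 20 XOR 12 = 24 ≥ 20 — no move.
  12: 12 XOR 12 = 0 < 12 — winning move (to 0).
  18: 18 XOR 12 = 30 ≥ 18 — no move.
  5: 5 XOR 12 = 9 ≥ 5 — no move.
  3: 3 XOR 12 = 15 ≥ 3 — no move.
That gives 1 winning move.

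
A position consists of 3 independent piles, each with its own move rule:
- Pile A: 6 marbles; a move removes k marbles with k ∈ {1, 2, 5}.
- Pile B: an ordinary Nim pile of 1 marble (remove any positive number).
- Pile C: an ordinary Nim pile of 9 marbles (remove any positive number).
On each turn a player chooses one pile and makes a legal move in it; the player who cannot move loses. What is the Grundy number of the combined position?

8

Grundy values for pile A (subtraction set {1, 2, 5}):
g(0) = mex{} = 0
g(1) = mex{0} = 1
g(2) = mex{0,1} = 2
g(3) = mex{1,2} = 0
g(4) = mex{0,2} = 1
g(5) = mex{0,1} = 2
g(6) = mex{1,2} = 0
So g(6) = 0.
Pile B is a plain Nim pile of size 1, so its Grundy value is 1.
Pile C is a plain Nim pile of size 9, so its Grundy value is 9.
By the Sprague-Grundy theorem, the Grundy value of a sum of independent games is the XOR of the component values.
Combined value = 0 XOR 1 XOR 9 = 8.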